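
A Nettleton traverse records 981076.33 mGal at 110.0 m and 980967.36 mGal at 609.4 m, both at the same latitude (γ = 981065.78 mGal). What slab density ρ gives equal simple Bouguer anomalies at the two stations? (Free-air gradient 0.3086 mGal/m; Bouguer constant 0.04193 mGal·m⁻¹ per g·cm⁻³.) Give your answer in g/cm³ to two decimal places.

Δg_obs = 980967.36 − 981076.33 = -108.97 mGal over Δh = 609.4 − 110.0 = 499.4 m
Equal Bouguer anomalies ⇒ Δg_obs + (0.3086 − 0.04193ρ)·Δh = 0
0.3086 − 0.04193ρ = −Δg_obs/Δh = 0.21820
ρ = (0.3086 − 0.21820) / 0.04193 = 2.16 g/cm³

2.16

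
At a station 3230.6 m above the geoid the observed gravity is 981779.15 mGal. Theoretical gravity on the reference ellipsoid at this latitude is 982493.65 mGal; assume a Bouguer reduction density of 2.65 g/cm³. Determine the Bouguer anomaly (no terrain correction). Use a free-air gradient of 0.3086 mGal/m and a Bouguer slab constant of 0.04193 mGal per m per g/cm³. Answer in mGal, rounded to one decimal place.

Free-air correction = 0.3086 × 3230.6 = 996.96 mGal
Free-air anomaly = 981779.15 − 982493.65 + (996.96) = 282.46 mGal
Bouguer slab correction = 0.04193 × 2.65 × 3230.6 = 358.97 mGal
Simple Bouguer anomaly = 282.46 − (358.97) = -76.51 mGal

-76.5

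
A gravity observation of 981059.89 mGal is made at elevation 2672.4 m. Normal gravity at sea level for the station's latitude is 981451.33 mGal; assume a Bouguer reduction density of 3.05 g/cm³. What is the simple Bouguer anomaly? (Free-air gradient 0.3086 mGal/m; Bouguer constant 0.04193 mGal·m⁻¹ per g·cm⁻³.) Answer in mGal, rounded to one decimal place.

Free-air correction = 0.3086 × 2672.4 = 824.70 mGal
Free-air anomaly = 981059.89 − 981451.33 + (824.70) = 433.26 mGal
Bouguer slab correction = 0.04193 × 3.05 × 2672.4 = 341.76 mGal
Simple Bouguer anomaly = 433.26 − (341.76) = 91.50 mGal

91.5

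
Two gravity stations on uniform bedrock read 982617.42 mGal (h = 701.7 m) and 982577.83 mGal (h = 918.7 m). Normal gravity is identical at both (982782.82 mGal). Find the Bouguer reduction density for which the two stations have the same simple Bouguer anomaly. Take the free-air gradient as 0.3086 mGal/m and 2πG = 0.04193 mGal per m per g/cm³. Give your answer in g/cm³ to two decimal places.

3.01

Δg_obs = 982577.83 − 982617.42 = -39.59 mGal over Δh = 918.7 − 701.7 = 217.0 m
Equal Bouguer anomalies ⇒ Δg_obs + (0.3086 − 0.04193ρ)·Δh = 0
0.3086 − 0.04193ρ = −Δg_obs/Δh = 0.18244
ρ = (0.3086 − 0.18244) / 0.04193 = 3.01 g/cm³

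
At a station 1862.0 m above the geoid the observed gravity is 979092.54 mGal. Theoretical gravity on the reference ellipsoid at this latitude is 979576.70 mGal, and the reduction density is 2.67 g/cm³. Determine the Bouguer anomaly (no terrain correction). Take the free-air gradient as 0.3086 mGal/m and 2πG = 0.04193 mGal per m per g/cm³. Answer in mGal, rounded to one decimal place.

-118.0

Free-air correction = 0.3086 × 1862.0 = 574.61 mGal
Free-air anomaly = 979092.54 − 979576.70 + (574.61) = 90.45 mGal
Bouguer slab correction = 0.04193 × 2.67 × 1862.0 = 208.46 mGal
Simple Bouguer anomaly = 90.45 − (208.46) = -118.01 mGal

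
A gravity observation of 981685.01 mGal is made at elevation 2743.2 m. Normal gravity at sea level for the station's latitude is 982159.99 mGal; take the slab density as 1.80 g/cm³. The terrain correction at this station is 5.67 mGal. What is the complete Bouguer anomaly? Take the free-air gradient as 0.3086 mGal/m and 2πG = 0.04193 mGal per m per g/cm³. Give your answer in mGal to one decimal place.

Free-air correction = 0.3086 × 2743.2 = 846.55 mGal
Free-air anomaly = 981685.01 − 982159.99 + (846.55) = 371.57 mGal
Bouguer slab correction = 0.04193 × 1.80 × 2743.2 = 207.04 mGal
Simple Bouguer anomaly = 371.57 − (207.04) = 164.53 mGal
Complete Bouguer anomaly = 164.53 + 5.67 = 170.20 mGal

170.2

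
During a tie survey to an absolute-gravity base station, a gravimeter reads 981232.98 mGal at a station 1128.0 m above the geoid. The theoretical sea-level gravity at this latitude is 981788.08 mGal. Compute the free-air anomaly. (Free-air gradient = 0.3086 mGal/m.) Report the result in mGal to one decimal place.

Free-air correction = 0.3086 × 1128.0 = 348.10 mGal
Free-air anomaly = 981232.98 − 981788.08 + (348.10) = -207.00 mGal

-207.0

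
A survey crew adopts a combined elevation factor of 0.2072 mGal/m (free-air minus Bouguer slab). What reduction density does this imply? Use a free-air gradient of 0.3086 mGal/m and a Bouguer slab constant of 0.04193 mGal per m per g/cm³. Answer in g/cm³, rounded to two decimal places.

0.2072 = 0.3086 − 0.04193 × ρ
ρ = (0.3086 − 0.2072) / 0.04193 = 2.42 g/cm³

2.42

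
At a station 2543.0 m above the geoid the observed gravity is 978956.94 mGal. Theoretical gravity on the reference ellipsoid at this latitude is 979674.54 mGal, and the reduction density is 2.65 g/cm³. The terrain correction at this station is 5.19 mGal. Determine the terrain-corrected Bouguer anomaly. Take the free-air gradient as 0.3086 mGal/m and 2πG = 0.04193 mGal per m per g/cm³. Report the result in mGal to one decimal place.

-210.2

Free-air correction = 0.3086 × 2543.0 = 784.77 mGal
Free-air anomaly = 978956.94 − 979674.54 + (784.77) = 67.17 mGal
Bouguer slab correction = 0.04193 × 2.65 × 2543.0 = 282.56 mGal
Simple Bouguer anomaly = 67.17 − (282.56) = -215.39 mGal
Complete Bouguer anomaly = -215.39 + 5.19 = -210.20 mGal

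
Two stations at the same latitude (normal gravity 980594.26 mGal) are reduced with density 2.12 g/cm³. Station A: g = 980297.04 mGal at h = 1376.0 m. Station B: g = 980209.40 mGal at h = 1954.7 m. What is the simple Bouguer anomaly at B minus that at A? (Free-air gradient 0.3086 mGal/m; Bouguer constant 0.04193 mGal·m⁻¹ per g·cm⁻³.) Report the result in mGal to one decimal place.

39.5

Δg_SB(A) = 980297.04 − 980594.26 + 0.3086×1376.0 − 0.04193×2.12×1376.0 = 5.10 mGal
Δg_SB(B) = 980209.40 − 980594.26 + 0.3086×1954.7 − 0.04193×2.12×1954.7 = 44.60 mGal
Difference = 44.60 − (5.10) = 39.50 mGal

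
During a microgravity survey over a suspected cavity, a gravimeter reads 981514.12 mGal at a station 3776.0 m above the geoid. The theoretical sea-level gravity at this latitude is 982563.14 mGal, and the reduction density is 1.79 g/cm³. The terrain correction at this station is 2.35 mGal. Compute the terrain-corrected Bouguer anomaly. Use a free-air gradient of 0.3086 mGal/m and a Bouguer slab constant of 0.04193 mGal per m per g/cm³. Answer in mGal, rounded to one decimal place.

Free-air correction = 0.3086 × 3776.0 = 1165.27 mGal
Free-air anomaly = 981514.12 − 982563.14 + (1165.27) = 116.25 mGal
Bouguer slab correction = 0.04193 × 1.79 × 3776.0 = 283.41 mGal
Simple Bouguer anomaly = 116.25 − (283.41) = -167.16 mGal
Complete Bouguer anomaly = -167.16 + 2.35 = -164.81 mGal

-164.8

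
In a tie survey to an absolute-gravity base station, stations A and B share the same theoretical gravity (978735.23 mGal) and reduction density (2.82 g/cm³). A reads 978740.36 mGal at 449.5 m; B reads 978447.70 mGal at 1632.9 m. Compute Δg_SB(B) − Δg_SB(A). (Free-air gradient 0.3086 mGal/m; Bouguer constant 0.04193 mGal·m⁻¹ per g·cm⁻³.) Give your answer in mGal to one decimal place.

Δg_SB(A) = 978740.36 − 978735.23 + 0.3086×449.5 − 0.04193×2.82×449.5 = 90.70 mGal
Δg_SB(B) = 978447.70 − 978735.23 + 0.3086×1632.9 − 0.04193×2.82×1632.9 = 23.30 mGal
Difference = 23.30 − (90.70) = -67.40 mGal

-67.4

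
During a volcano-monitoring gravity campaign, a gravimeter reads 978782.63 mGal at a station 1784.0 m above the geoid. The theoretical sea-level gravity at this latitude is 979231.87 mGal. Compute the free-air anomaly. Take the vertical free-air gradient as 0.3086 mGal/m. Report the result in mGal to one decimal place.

101.3

Free-air correction = 0.3086 × 1784.0 = 550.54 mGal
Free-air anomaly = 978782.63 − 979231.87 + (550.54) = 101.30 mGal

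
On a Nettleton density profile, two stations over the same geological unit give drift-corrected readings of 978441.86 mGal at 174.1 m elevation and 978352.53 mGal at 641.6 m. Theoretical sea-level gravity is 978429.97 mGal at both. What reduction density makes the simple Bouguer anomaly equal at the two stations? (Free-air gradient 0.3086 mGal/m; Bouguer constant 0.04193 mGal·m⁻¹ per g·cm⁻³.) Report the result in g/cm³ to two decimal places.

2.80

Δg_obs = 978352.53 − 978441.86 = -89.33 mGal over Δh = 641.6 − 174.1 = 467.5 m
Equal Bouguer anomalies ⇒ Δg_obs + (0.3086 − 0.04193ρ)·Δh = 0
0.3086 − 0.04193ρ = −Δg_obs/Δh = 0.19108
ρ = (0.3086 − 0.19108) / 0.04193 = 2.80 g/cm³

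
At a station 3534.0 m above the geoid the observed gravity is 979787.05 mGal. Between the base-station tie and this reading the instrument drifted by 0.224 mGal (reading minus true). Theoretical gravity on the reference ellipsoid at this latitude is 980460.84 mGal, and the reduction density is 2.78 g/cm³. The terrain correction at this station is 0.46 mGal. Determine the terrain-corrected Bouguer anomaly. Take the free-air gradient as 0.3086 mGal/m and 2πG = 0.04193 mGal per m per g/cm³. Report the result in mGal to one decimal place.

Drift-corrected reading = 979787.05 − (0.224) = 979786.826 mGal
Free-air correction = 0.3086 × 3534.0 = 1090.59 mGal
Free-air anomaly = 979786.826 − 980460.84 + (1090.59) = 416.576 mGal
Bouguer slab correction = 0.04193 × 2.78 × 3534.0 = 411.94 mGal
Simple Bouguer anomaly = 416.576 − (411.94) = 4.636 mGal
Complete Bouguer anomaly = 4.636 + 0.46 = 5.096 mGal

5.1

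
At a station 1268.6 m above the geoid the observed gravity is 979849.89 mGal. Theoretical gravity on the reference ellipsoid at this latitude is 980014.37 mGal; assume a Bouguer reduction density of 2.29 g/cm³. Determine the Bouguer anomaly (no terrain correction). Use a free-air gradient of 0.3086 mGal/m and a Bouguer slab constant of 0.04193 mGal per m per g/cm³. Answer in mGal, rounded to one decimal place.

105.2

Free-air correction = 0.3086 × 1268.6 = 391.49 mGal
Free-air anomaly = 979849.89 − 980014.37 + (391.49) = 227.01 mGal
Bouguer slab correction = 0.04193 × 2.29 × 1268.6 = 121.81 mGal
Simple Bouguer anomaly = 227.01 − (121.81) = 105.20 mGal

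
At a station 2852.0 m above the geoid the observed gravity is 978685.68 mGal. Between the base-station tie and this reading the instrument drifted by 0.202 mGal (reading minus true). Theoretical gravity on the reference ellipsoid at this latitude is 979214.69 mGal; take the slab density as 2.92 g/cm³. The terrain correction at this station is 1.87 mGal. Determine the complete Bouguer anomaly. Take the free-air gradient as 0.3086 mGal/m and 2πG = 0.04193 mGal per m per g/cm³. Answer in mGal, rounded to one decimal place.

3.6

Drift-corrected reading = 978685.68 − (0.202) = 978685.478 mGal
Free-air correction = 0.3086 × 2852.0 = 880.13 mGal
Free-air anomaly = 978685.478 − 979214.69 + (880.13) = 350.918 mGal
Bouguer slab correction = 0.04193 × 2.92 × 2852.0 = 349.19 mGal
Simple Bouguer anomaly = 350.918 − (349.19) = 1.728 mGal
Complete Bouguer anomaly = 1.728 + 1.87 = 3.598 mGal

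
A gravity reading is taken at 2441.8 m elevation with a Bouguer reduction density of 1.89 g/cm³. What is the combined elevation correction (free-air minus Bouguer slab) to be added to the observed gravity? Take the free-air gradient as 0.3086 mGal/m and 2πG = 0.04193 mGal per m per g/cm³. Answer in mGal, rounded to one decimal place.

Combined gradient = 0.3086 − 0.04193 × 1.89 = 0.2293523 mGal/m
Combined elevation correction = 0.2293523 × 2441.8 = 560.0 mGal

560.0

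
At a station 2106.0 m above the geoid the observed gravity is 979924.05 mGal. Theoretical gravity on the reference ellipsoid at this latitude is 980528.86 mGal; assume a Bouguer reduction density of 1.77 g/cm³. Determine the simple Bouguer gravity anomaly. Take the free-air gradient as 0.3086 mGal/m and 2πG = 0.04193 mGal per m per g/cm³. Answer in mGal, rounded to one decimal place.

Free-air correction = 0.3086 × 2106.0 = 649.91 mGal
Free-air anomaly = 979924.05 − 980528.86 + (649.91) = 45.10 mGal
Bouguer slab correction = 0.04193 × 1.77 × 2106.0 = 156.30 mGal
Simple Bouguer anomaly = 45.10 − (156.30) = -111.20 mGal

-111.2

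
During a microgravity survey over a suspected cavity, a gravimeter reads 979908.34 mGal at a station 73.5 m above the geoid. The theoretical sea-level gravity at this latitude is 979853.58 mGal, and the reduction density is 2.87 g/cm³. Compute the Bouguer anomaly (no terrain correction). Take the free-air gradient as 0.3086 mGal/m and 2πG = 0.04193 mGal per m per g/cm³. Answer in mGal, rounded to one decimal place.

68.6

Free-air correction = 0.3086 × 73.5 = 22.68 mGal
Free-air anomaly = 979908.34 − 979853.58 + (22.68) = 77.44 mGal
Bouguer slab correction = 0.04193 × 2.87 × 73.5 = 8.84 mGal
Simple Bouguer anomaly = 77.44 − (8.84) = 68.60 mGal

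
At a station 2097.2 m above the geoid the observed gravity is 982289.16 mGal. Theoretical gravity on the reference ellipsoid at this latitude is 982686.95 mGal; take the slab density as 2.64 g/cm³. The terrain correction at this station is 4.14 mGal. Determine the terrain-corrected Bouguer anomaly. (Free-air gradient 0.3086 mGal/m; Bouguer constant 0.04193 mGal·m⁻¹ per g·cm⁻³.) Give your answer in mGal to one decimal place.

21.4

Free-air correction = 0.3086 × 2097.2 = 647.20 mGal
Free-air anomaly = 982289.16 − 982686.95 + (647.20) = 249.41 mGal
Bouguer slab correction = 0.04193 × 2.64 × 2097.2 = 232.15 mGal
Simple Bouguer anomaly = 249.41 − (232.15) = 17.26 mGal
Complete Bouguer anomaly = 17.26 + 4.14 = 21.40 mGal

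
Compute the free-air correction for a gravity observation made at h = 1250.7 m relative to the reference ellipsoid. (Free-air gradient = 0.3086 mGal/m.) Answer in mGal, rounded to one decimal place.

Free-air correction = 0.3086 × 1250.7 = 386.0 mGal

386.0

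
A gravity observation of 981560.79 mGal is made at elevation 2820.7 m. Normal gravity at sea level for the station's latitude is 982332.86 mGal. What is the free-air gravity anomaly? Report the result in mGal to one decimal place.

98.4

Free-air correction = 0.3086 × 2820.7 = 870.47 mGal
Free-air anomaly = 981560.79 − 982332.86 + (870.47) = 98.40 mGal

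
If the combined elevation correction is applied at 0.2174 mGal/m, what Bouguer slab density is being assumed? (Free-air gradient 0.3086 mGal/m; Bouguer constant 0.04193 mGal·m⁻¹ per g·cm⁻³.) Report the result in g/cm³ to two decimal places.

2.18

0.2174 = 0.3086 − 0.04193 × ρ
ρ = (0.3086 − 0.2174) / 0.04193 = 2.18 g/cm³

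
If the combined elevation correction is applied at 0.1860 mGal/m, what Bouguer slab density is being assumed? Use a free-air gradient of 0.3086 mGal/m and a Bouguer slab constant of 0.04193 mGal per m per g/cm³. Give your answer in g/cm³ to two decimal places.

0.1860 = 0.3086 − 0.04193 × ρ
ρ = (0.3086 − 0.1860) / 0.04193 = 2.92 g/cm³

2.92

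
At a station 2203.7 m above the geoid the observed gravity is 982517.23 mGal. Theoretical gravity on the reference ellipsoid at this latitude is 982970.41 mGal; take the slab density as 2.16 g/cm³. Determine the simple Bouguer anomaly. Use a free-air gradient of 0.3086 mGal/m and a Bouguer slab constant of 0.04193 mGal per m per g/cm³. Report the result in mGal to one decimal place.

Free-air correction = 0.3086 × 2203.7 = 680.06 mGal
Free-air anomaly = 982517.23 − 982970.41 + (680.06) = 226.88 mGal
Bouguer slab correction = 0.04193 × 2.16 × 2203.7 = 199.59 mGal
Simple Bouguer anomaly = 226.88 − (199.59) = 27.29 mGal

27.3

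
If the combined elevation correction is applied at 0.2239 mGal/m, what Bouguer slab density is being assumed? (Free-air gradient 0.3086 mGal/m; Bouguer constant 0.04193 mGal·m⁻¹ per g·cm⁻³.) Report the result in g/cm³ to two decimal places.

0.2239 = 0.3086 − 0.04193 × ρ
ρ = (0.3086 − 0.2239) / 0.04193 = 2.02 g/cm³

2.02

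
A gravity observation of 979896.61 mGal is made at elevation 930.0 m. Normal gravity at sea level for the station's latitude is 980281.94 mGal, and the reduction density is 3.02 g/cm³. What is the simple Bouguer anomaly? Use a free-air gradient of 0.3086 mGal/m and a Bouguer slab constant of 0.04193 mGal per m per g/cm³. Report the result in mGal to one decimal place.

-216.1

Free-air correction = 0.3086 × 930.0 = 287.00 mGal
Free-air anomaly = 979896.61 − 980281.94 + (287.00) = -98.33 mGal
Bouguer slab correction = 0.04193 × 3.02 × 930.0 = 117.76 mGal
Simple Bouguer anomaly = -98.33 − (117.76) = -216.09 mGal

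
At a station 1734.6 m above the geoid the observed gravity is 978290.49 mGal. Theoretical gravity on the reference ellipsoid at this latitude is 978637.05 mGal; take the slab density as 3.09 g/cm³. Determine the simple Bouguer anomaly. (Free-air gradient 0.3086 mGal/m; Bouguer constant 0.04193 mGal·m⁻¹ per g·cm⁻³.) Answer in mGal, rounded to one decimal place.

Free-air correction = 0.3086 × 1734.6 = 535.30 mGal
Free-air anomaly = 978290.49 − 978637.05 + (535.30) = 188.74 mGal
Bouguer slab correction = 0.04193 × 3.09 × 1734.6 = 224.74 mGal
Simple Bouguer anomaly = 188.74 − (224.74) = -36.00 mGal

-36.0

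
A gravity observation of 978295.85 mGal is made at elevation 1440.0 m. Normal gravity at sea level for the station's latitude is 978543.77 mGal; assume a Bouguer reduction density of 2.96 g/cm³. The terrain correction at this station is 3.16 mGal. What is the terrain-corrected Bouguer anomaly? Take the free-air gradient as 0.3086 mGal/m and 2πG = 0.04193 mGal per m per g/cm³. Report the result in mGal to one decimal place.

Free-air correction = 0.3086 × 1440.0 = 444.38 mGal
Free-air anomaly = 978295.85 − 978543.77 + (444.38) = 196.46 mGal
Bouguer slab correction = 0.04193 × 2.96 × 1440.0 = 178.72 mGal
Simple Bouguer anomaly = 196.46 − (178.72) = 17.74 mGal
Complete Bouguer anomaly = 17.74 + 3.16 = 20.90 mGal

20.9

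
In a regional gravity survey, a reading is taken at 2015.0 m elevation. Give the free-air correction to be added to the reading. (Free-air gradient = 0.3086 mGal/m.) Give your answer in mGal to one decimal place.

Free-air correction = 0.3086 × 2015.0 = 621.8 mGal

621.8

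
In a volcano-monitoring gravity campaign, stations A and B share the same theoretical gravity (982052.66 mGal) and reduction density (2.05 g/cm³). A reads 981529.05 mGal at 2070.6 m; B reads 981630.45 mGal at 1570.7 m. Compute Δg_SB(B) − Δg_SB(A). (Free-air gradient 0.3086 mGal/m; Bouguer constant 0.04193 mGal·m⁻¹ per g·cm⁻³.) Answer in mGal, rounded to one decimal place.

Δg_SB(A) = 981529.05 − 982052.66 + 0.3086×2070.6 − 0.04193×2.05×2070.6 = -62.60 mGal
Δg_SB(B) = 981630.45 − 982052.66 + 0.3086×1570.7 − 0.04193×2.05×1570.7 = -72.50 mGal
Difference = -72.50 − (-62.60) = -9.90 mGal

-9.9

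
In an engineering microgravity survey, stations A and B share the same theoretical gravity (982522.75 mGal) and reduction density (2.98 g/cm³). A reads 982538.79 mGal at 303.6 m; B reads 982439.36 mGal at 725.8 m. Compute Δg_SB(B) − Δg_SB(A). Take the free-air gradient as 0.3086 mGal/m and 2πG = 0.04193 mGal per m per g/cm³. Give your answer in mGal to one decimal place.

Δg_SB(A) = 982538.79 − 982522.75 + 0.3086×303.6 − 0.04193×2.98×303.6 = 71.80 mGal
Δg_SB(B) = 982439.36 − 982522.75 + 0.3086×725.8 − 0.04193×2.98×725.8 = 49.90 mGal
Difference = 49.90 − (71.80) = -21.90 mGal

-21.9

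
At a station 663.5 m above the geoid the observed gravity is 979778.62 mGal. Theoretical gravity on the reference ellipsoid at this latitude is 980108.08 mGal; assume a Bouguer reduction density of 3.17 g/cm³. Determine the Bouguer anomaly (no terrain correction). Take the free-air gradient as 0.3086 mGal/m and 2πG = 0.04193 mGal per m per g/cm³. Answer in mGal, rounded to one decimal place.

-212.9

Free-air correction = 0.3086 × 663.5 = 204.76 mGal
Free-air anomaly = 979778.62 − 980108.08 + (204.76) = -124.70 mGal
Bouguer slab correction = 0.04193 × 3.17 × 663.5 = 88.19 mGal
Simple Bouguer anomaly = -124.70 − (88.19) = -212.89 mGal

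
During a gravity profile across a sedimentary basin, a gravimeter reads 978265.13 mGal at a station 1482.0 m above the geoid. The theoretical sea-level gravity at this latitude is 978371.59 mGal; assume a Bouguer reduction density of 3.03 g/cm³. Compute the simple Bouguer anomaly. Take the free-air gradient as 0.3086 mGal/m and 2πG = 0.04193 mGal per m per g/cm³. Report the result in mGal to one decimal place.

Free-air correction = 0.3086 × 1482.0 = 457.35 mGal
Free-air anomaly = 978265.13 − 978371.59 + (457.35) = 350.89 mGal
Bouguer slab correction = 0.04193 × 3.03 × 1482.0 = 188.28 mGal
Simple Bouguer anomaly = 350.89 − (188.28) = 162.61 mGal

162.6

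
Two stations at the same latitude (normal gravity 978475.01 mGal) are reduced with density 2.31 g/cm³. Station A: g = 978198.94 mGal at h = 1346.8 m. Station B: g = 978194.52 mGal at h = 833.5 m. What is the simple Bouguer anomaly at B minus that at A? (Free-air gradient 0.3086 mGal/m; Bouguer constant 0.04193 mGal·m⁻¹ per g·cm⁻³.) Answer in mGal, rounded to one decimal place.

Δg_SB(A) = 978198.94 − 978475.01 + 0.3086×1346.8 − 0.04193×2.31×1346.8 = 9.10 mGal
Δg_SB(B) = 978194.52 − 978475.01 + 0.3086×833.5 − 0.04193×2.31×833.5 = -104.00 mGal
Difference = -104.00 − (9.10) = -113.10 mGal

-113.1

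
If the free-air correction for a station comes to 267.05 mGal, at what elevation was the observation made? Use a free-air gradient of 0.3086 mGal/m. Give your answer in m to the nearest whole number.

865

h = 267.05 / 0.3086 = 865.36 m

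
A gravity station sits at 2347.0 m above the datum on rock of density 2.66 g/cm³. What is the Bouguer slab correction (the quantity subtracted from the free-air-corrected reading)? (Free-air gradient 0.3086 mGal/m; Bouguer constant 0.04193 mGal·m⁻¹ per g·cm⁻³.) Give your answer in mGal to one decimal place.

261.8

Bouguer slab correction = 0.04193 × 2.66 × 2347.0 = 261.8 mGal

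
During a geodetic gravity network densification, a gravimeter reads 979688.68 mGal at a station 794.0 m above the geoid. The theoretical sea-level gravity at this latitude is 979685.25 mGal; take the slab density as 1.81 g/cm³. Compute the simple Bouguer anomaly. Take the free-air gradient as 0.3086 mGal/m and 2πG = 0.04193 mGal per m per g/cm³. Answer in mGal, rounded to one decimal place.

Free-air correction = 0.3086 × 794.0 = 245.03 mGal
Free-air anomaly = 979688.68 − 979685.25 + (245.03) = 248.46 mGal
Bouguer slab correction = 0.04193 × 1.81 × 794.0 = 60.26 mGal
Simple Bouguer anomaly = 248.46 − (60.26) = 188.20 mGal

188.2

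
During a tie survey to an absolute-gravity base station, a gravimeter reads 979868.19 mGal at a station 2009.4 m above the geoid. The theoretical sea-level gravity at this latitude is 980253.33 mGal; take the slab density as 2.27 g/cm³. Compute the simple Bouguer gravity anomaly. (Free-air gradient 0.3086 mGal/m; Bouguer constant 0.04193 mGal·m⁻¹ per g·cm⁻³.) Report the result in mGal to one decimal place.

Free-air correction = 0.3086 × 2009.4 = 620.10 mGal
Free-air anomaly = 979868.19 − 980253.33 + (620.10) = 234.96 mGal
Bouguer slab correction = 0.04193 × 2.27 × 2009.4 = 191.26 mGal
Simple Bouguer anomaly = 234.96 − (191.26) = 43.70 mGal

43.7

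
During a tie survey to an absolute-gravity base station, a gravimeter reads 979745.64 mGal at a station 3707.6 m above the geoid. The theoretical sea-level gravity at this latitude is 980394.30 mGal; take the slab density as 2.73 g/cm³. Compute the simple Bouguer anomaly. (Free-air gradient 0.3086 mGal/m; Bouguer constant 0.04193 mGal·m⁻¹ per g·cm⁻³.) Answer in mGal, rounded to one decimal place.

71.1

Free-air correction = 0.3086 × 3707.6 = 1144.17 mGal
Free-air anomaly = 979745.64 − 980394.30 + (1144.17) = 495.51 mGal
Bouguer slab correction = 0.04193 × 2.73 × 3707.6 = 424.40 mGal
Simple Bouguer anomaly = 495.51 − (424.40) = 71.11 mGal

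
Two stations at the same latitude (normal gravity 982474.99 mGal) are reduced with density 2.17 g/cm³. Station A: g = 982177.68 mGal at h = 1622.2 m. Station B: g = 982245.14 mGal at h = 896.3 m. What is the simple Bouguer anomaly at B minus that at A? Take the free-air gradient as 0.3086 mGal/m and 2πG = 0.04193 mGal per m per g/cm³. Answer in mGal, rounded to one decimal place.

Δg_SB(A) = 982177.68 − 982474.99 + 0.3086×1622.2 − 0.04193×2.17×1622.2 = 55.70 mGal
Δg_SB(B) = 982245.14 − 982474.99 + 0.3086×896.3 − 0.04193×2.17×896.3 = -34.80 mGal
Difference = -34.80 − (55.70) = -90.50 mGal

-90.5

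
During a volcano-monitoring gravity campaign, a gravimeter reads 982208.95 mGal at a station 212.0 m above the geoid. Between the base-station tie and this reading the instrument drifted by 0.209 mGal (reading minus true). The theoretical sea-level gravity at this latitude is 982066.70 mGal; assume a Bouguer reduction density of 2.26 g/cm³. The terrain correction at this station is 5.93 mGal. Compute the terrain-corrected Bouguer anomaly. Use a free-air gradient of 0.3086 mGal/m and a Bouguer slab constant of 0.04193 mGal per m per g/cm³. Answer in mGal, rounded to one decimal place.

Drift-corrected reading = 982208.95 − (0.209) = 982208.741 mGal
Free-air correction = 0.3086 × 212.0 = 65.42 mGal
Free-air anomaly = 982208.741 − 982066.70 + (65.42) = 207.461 mGal
Bouguer slab correction = 0.04193 × 2.26 × 212.0 = 20.09 mGal
Simple Bouguer anomaly = 207.461 − (20.09) = 187.371 mGal
Complete Bouguer anomaly = 187.371 + 5.93 = 193.301 mGal

193.3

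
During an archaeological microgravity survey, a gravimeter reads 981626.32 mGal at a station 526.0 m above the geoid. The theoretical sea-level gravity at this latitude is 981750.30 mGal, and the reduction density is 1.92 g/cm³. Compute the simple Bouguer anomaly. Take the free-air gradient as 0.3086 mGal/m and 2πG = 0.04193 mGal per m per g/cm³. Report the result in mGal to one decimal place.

Free-air correction = 0.3086 × 526.0 = 162.32 mGal
Free-air anomaly = 981626.32 − 981750.30 + (162.32) = 38.34 mGal
Bouguer slab correction = 0.04193 × 1.92 × 526.0 = 42.35 mGal
Simple Bouguer anomaly = 38.34 − (42.35) = -4.01 mGal

-4.0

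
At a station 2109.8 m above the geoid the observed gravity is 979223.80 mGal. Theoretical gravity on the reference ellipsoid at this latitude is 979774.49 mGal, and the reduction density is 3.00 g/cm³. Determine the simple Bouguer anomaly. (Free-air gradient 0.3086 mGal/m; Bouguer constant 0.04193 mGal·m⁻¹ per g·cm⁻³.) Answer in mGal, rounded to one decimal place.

-165.0

Free-air correction = 0.3086 × 2109.8 = 651.08 mGal
Free-air anomaly = 979223.80 − 979774.49 + (651.08) = 100.39 mGal
Bouguer slab correction = 0.04193 × 3.00 × 2109.8 = 265.39 mGal
Simple Bouguer anomaly = 100.39 − (265.39) = -165.00 mGal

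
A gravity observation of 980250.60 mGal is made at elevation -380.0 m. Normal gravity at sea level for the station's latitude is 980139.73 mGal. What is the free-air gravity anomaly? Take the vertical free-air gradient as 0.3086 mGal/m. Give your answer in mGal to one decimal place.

Free-air correction = 0.3086 × -380.0 = -117.27 mGal
Free-air anomaly = 980250.60 − 980139.73 + (-117.27) = -6.40 mGal

-6.4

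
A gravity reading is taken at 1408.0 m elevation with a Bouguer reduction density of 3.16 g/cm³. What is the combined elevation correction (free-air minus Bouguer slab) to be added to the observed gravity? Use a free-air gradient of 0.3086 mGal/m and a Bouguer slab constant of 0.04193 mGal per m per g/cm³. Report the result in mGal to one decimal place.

Combined gradient = 0.3086 − 0.04193 × 3.16 = 0.1761012 mGal/m
Combined elevation correction = 0.1761012 × 1408.0 = 248.0 mGal

248.0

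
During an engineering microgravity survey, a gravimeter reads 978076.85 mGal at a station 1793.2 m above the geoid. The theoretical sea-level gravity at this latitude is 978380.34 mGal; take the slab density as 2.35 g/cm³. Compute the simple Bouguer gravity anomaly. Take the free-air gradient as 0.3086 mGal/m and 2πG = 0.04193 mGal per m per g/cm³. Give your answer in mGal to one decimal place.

Free-air correction = 0.3086 × 1793.2 = 553.38 mGal
Free-air anomaly = 978076.85 − 978380.34 + (553.38) = 249.89 mGal
Bouguer slab correction = 0.04193 × 2.35 × 1793.2 = 176.69 mGal
Simple Bouguer anomaly = 249.89 − (176.69) = 73.20 mGal

73.2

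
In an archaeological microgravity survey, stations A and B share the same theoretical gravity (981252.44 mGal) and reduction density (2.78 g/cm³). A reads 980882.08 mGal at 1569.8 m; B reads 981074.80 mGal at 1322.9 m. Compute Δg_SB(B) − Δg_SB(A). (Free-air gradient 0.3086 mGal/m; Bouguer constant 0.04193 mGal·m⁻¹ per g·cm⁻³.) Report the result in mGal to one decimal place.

145.3

Δg_SB(A) = 980882.08 − 981252.44 + 0.3086×1569.8 − 0.04193×2.78×1569.8 = -68.90 mGal
Δg_SB(B) = 981074.80 − 981252.44 + 0.3086×1322.9 − 0.04193×2.78×1322.9 = 76.40 mGal
Difference = 76.40 − (-68.90) = 145.30 mGal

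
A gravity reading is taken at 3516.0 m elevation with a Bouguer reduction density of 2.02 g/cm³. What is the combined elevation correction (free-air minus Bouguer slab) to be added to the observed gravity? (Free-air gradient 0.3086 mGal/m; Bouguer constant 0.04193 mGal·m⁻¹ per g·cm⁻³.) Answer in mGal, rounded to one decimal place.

787.2

Combined gradient = 0.3086 − 0.04193 × 2.02 = 0.2239014 mGal/m
Combined elevation correction = 0.2239014 × 3516.0 = 787.2 mGal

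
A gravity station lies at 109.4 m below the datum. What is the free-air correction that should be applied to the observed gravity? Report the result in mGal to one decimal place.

-33.8

Free-air correction = 0.3086 × -109.4 = -33.8 mGal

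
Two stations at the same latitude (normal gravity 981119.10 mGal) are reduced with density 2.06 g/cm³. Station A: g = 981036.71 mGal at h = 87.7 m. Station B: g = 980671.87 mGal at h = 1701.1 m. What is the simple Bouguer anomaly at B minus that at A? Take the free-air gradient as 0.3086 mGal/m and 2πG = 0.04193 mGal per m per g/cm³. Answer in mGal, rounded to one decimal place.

Δg_SB(A) = 981036.71 − 981119.10 + 0.3086×87.7 − 0.04193×2.06×87.7 = -62.90 mGal
Δg_SB(B) = 980671.87 − 981119.10 + 0.3086×1701.1 − 0.04193×2.06×1701.1 = -69.20 mGal
Difference = -69.20 − (-62.90) = -6.30 mGal

-6.3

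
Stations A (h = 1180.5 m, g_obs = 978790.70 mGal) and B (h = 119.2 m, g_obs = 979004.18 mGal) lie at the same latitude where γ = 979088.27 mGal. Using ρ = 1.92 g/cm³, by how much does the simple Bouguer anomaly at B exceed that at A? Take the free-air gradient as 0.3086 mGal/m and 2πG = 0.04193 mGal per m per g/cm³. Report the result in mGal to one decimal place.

-28.6

Δg_SB(A) = 978790.70 − 979088.27 + 0.3086×1180.5 − 0.04193×1.92×1180.5 = -28.30 mGal
Δg_SB(B) = 979004.18 − 979088.27 + 0.3086×119.2 − 0.04193×1.92×119.2 = -56.90 mGal
Difference = -56.90 − (-28.30) = -28.60 mGal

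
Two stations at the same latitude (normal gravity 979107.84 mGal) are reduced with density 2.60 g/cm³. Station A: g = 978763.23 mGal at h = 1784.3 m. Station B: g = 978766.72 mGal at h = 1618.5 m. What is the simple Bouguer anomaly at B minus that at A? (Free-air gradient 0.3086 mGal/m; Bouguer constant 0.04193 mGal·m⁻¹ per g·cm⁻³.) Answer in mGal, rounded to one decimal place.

-29.6

Δg_SB(A) = 978763.23 − 979107.84 + 0.3086×1784.3 − 0.04193×2.60×1784.3 = 11.50 mGal
Δg_SB(B) = 978766.72 − 979107.84 + 0.3086×1618.5 − 0.04193×2.60×1618.5 = -18.10 mGal
Difference = -18.10 − (11.50) = -29.60 mGal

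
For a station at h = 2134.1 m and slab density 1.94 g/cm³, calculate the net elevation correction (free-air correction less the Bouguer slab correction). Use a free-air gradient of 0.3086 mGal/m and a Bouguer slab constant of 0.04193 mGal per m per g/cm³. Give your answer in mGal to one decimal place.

485.0

Combined gradient = 0.3086 − 0.04193 × 1.94 = 0.2272558 mGal/m
Combined elevation correction = 0.2272558 × 2134.1 = 485.0 mGal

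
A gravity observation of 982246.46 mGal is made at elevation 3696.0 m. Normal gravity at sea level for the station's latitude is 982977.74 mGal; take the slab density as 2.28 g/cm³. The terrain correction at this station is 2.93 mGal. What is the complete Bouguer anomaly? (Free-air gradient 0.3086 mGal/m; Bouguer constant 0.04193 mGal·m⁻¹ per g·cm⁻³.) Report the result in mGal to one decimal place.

Free-air correction = 0.3086 × 3696.0 = 1140.59 mGal
Free-air anomaly = 982246.46 − 982977.74 + (1140.59) = 409.31 mGal
Bouguer slab correction = 0.04193 × 2.28 × 3696.0 = 353.34 mGal
Simple Bouguer anomaly = 409.31 − (353.34) = 55.97 mGal
Complete Bouguer anomaly = 55.97 + 2.93 = 58.90 mGal

58.9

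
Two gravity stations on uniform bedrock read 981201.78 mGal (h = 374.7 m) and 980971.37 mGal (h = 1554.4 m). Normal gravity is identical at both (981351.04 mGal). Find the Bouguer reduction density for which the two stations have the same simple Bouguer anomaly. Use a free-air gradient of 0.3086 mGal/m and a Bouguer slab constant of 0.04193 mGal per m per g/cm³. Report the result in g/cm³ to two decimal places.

Δg_obs = 980971.37 − 981201.78 = -230.41 mGal over Δh = 1554.4 − 374.7 = 1179.7 m
Equal Bouguer anomalies ⇒ Δg_obs + (0.3086 − 0.04193ρ)·Δh = 0
0.3086 − 0.04193ρ = −Δg_obs/Δh = 0.19531
ρ = (0.3086 − 0.19531) / 0.04193 = 2.70 g/cm³

2.70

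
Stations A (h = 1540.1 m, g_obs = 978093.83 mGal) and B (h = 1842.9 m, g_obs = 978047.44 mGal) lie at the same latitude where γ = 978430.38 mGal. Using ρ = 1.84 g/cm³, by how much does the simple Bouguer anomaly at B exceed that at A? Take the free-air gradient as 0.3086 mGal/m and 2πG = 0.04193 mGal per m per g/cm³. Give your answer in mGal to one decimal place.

Δg_SB(A) = 978093.83 − 978430.38 + 0.3086×1540.1 − 0.04193×1.84×1540.1 = 19.90 mGal
Δg_SB(B) = 978047.44 − 978430.38 + 0.3086×1842.9 − 0.04193×1.84×1842.9 = 43.60 mGal
Difference = 43.60 − (19.90) = 23.70 mGal

23.7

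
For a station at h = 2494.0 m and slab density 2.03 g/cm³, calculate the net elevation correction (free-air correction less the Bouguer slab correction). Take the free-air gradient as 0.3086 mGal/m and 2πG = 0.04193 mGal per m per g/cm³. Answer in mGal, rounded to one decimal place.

Combined gradient = 0.3086 − 0.04193 × 2.03 = 0.2234821 mGal/m
Combined elevation correction = 0.2234821 × 2494.0 = 557.4 mGal

557.4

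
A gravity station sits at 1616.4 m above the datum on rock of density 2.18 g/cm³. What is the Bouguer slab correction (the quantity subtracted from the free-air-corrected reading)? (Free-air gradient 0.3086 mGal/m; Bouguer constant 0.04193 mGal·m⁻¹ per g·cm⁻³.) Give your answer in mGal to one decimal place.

147.8

Bouguer slab correction = 0.04193 × 2.18 × 1616.4 = 147.8 mGal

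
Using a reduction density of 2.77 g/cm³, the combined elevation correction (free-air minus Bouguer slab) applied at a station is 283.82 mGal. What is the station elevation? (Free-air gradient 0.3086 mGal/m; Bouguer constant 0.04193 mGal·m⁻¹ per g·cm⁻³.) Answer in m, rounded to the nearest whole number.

Combined gradient = 0.3086 − 0.04193 × 2.77 = 0.1924539 mGal/m
h = 283.82 / 0.1924539 = 1474.74 m

1475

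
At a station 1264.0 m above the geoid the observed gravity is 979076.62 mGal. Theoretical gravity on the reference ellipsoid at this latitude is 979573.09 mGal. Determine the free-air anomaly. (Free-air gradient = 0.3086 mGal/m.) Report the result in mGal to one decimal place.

-106.4

Free-air correction = 0.3086 × 1264.0 = 390.07 mGal
Free-air anomaly = 979076.62 − 979573.09 + (390.07) = -106.40 mGal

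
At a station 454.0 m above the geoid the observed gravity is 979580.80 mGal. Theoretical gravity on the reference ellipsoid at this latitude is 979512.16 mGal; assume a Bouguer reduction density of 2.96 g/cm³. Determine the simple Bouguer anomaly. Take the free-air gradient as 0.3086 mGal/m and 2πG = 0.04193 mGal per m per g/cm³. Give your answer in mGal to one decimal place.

152.4

Free-air correction = 0.3086 × 454.0 = 140.10 mGal
Free-air anomaly = 979580.80 − 979512.16 + (140.10) = 208.74 mGal
Bouguer slab correction = 0.04193 × 2.96 × 454.0 = 56.35 mGal
Simple Bouguer anomaly = 208.74 − (56.35) = 152.39 mGal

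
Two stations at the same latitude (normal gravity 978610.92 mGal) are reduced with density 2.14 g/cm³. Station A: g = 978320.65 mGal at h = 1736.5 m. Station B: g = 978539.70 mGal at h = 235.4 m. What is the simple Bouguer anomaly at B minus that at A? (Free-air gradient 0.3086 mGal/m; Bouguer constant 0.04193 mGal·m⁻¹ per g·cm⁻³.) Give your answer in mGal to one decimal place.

-109.5

Δg_SB(A) = 978320.65 − 978610.92 + 0.3086×1736.5 − 0.04193×2.14×1736.5 = 89.80 mGal
Δg_SB(B) = 978539.70 − 978610.92 + 0.3086×235.4 − 0.04193×2.14×235.4 = -19.70 mGal
Difference = -19.70 − (89.80) = -109.50 mGal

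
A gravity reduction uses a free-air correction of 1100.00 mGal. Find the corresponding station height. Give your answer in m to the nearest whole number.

h = 1100.00 / 0.3086 = 3564.48 m

3564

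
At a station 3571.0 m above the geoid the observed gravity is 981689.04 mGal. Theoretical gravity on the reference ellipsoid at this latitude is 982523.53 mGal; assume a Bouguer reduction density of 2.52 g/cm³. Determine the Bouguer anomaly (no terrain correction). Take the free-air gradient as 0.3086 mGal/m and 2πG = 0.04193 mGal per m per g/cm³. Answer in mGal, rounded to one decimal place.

-109.8

Free-air correction = 0.3086 × 3571.0 = 1102.01 mGal
Free-air anomaly = 981689.04 − 982523.53 + (1102.01) = 267.52 mGal
Bouguer slab correction = 0.04193 × 2.52 × 3571.0 = 377.32 mGal
Simple Bouguer anomaly = 267.52 − (377.32) = -109.80 mGal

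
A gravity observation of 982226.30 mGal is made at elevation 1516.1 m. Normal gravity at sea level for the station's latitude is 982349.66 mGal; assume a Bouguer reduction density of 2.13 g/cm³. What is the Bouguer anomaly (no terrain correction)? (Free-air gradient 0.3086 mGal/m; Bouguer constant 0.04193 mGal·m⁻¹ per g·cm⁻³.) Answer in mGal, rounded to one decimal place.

Free-air correction = 0.3086 × 1516.1 = 467.87 mGal
Free-air anomaly = 982226.30 − 982349.66 + (467.87) = 344.51 mGal
Bouguer slab correction = 0.04193 × 2.13 × 1516.1 = 135.40 mGal
Simple Bouguer anomaly = 344.51 − (135.40) = 209.11 mGal

209.1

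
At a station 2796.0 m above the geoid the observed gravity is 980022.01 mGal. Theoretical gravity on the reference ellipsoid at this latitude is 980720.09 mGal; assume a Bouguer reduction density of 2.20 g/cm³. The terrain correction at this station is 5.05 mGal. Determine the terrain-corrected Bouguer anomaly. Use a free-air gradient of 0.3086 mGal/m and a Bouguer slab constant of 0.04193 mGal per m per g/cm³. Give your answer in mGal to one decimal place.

-88.1

Free-air correction = 0.3086 × 2796.0 = 862.85 mGal
Free-air anomaly = 980022.01 − 980720.09 + (862.85) = 164.77 mGal
Bouguer slab correction = 0.04193 × 2.20 × 2796.0 = 257.92 mGal
Simple Bouguer anomaly = 164.77 − (257.92) = -93.15 mGal
Complete Bouguer anomaly = -93.15 + 5.05 = -88.10 mGal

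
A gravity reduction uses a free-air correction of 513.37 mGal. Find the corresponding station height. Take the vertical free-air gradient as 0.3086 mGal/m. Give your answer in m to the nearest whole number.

h = 513.37 / 0.3086 = 1663.55 m

1664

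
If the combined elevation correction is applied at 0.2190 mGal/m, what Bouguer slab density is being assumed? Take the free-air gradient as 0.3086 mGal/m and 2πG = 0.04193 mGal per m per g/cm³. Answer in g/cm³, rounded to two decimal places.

2.14

0.2190 = 0.3086 − 0.04193 × ρ
ρ = (0.3086 − 0.2190) / 0.04193 = 2.14 g/cm³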